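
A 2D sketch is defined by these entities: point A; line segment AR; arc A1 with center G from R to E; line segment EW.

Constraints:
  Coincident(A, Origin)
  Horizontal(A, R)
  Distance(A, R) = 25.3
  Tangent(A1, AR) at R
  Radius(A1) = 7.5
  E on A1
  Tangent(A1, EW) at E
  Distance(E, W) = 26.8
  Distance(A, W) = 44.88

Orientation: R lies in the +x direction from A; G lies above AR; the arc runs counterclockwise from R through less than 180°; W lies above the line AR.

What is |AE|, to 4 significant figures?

33.86

A is at the origin; A and R share the same y with |AR| = 25.3 and R on the +x side, so R = (25.30, 0.000). Since A1 is tangent to AR there, GR ⟂ AR, so G = R + (0, 7.5) = (25.30, 7.500). Since GE ⟂ EW (tangency), |GW| = √(7.5² + 26.8²) = 27.83 regardless of where E sits on A1. So W lies on both circle(A, 44.88) and circle(G, 27.83); the above-AR intersection is W = (27.82, 35.22). E is the foot of the tangent from W: E = (32.68, 8.858).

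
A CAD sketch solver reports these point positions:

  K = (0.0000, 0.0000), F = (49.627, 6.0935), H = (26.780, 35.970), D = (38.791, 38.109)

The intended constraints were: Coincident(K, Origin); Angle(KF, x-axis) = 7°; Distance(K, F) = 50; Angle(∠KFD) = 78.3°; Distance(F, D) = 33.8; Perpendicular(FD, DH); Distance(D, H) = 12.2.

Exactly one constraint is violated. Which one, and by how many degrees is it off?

Perpendicular(FD, DH) — off by 8.60°.

K = (0.00, 0.00) ✓; KF at 7.000° ✓; |KF| = 50.00 ✓; ∠KFD = 78.30° ✓; |FD| = 33.80 ✓; ∠(FD, DH) = 81.40° ✗; |DH| = 12.20 ✓.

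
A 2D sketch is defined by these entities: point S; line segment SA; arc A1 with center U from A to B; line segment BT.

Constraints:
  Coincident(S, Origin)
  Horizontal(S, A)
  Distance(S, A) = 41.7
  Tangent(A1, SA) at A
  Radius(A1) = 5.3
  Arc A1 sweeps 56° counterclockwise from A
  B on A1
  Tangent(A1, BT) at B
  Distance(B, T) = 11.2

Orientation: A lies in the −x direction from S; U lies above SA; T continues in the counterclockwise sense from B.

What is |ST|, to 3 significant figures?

33.1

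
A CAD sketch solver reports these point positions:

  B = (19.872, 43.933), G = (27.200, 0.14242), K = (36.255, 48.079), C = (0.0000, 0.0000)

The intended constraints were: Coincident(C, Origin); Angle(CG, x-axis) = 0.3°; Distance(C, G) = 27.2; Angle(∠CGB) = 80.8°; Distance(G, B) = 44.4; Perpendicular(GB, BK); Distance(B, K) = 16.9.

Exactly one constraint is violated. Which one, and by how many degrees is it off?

Perpendicular(GB, BK) — off by 4.70°.

C = (0.00, 0.00) ✓; CG at 0.3000° ✓; |CG| = 27.20 ✓; ∠CGB = 80.80° ✓; |GB| = 44.40 ✓; ∠(GB, BK) = 85.30° ✗; |BK| = 16.90 ✓.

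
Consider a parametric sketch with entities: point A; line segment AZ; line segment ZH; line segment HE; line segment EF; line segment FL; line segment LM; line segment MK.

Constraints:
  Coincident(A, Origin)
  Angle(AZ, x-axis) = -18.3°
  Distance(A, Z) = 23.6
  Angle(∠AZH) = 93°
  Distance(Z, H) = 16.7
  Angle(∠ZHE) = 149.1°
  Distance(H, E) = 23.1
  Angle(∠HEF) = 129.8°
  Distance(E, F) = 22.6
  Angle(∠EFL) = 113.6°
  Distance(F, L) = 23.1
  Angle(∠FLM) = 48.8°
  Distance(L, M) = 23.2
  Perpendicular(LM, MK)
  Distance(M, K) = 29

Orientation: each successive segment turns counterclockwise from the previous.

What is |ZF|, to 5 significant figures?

52.635

∠ZHE = 149.1° gives HE at 99.600° from the x-axis; with |HE| = 23.1, E = (24.620, 30.926). ∠HEF = 129.8° gives EF at 149.80° from the x-axis; with |EF| = 22.6, F = (5.0878, 42.294). Then |ZF| = |F − Z| = 52.635.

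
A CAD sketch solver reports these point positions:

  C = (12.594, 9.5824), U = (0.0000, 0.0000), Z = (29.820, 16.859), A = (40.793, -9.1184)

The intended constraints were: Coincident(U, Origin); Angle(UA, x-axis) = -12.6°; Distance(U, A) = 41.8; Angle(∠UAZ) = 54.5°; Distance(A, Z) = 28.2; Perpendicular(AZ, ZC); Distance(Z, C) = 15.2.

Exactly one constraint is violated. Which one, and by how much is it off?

Distance(Z, C) = 15.2 — off by 3.50.

U = (0.00, 0.00) ✓; UA at -12.60° ✓; |UA| = 41.80 ✓; ∠UAZ = 54.50° ✓; |AZ| = 28.20 ✓; ∠(AZ, ZC) = 90.00° ✓; |ZC| = 18.70 ✗.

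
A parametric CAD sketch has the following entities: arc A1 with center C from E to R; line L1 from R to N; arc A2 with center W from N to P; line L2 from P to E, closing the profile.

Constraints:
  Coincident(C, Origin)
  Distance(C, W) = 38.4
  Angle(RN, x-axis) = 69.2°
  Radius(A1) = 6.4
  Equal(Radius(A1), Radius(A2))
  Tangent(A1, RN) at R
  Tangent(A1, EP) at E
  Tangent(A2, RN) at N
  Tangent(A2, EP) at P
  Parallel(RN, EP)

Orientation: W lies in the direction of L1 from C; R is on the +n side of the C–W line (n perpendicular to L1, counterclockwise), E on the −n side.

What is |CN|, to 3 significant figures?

38.9

The slot axis is L1's direction at 69.2°, so u = (cos 69.2°, sin 69.2°) = (0.355, 0.935) and n = (−sin 69.2°, cos 69.2°) = (-0.935, 0.355). C is at the origin and W lies 38.4 along u from C, so W = 38.4·u = (13.6, 35.9). Tangency of A1 to both parallel lines with radius 6.4 puts R and E at C ± 6.4·n: R = (-5.98, 2.27), E = (5.98, -2.27). Equal radii place N and P the same way about W: N = W + 6.4·n = (7.65, 38.2), P = W − 6.4·n = (19.6, 33.6). Then |CN| = |N − C| = 38.9.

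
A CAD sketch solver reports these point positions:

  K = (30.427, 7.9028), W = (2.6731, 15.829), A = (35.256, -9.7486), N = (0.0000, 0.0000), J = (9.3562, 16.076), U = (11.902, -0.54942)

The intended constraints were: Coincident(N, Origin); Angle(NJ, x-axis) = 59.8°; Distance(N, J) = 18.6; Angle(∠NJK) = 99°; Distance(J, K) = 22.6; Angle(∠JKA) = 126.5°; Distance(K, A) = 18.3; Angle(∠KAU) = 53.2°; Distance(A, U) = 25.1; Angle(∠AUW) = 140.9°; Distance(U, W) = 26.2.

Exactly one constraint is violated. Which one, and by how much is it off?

Distance(U, W) = 26.2 — off by 7.40.

N = (0.00, 0.00) ✓; NJ at 59.80° ✓; |NJ| = 18.60 ✓; ∠NJK = 99.00° ✓; |JK| = 22.60 ✓; ∠JKA = 126.5° ✓; |KA| = 18.30 ✓; ∠KAU = 53.20° ✓; |AU| = 25.10 ✓; ∠AUW = 140.9° ✓; |UW| = 18.80 ✗.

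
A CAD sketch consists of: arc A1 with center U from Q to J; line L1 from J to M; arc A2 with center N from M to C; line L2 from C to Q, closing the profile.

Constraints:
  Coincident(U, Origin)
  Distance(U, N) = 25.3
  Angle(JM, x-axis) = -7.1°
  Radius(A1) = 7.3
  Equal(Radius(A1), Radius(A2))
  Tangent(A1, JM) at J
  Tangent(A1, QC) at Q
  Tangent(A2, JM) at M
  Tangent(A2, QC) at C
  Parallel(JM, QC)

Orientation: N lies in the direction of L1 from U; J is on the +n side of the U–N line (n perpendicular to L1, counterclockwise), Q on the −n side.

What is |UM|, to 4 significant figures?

26.33

Tangency of A1 to both parallel lines with radius 7.3 puts J and Q at U ± 7.3·n: J = (0.9023, 7.244), Q = (-0.9023, -7.244). Equal radii place M and C the same way about N: M = N + 7.3·n = (26.01, 4.117), C = N − 7.3·n = (24.20, -10.37). Then |UM| = |M − U| = 26.33.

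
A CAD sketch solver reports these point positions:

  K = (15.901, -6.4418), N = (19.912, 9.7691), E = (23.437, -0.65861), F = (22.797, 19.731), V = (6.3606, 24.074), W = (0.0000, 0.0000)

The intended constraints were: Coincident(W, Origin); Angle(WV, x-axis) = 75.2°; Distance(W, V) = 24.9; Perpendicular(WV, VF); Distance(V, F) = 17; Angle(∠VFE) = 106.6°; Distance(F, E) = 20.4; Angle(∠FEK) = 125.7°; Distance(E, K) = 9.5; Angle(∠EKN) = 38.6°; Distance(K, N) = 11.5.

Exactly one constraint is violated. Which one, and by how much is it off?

Distance(K, N) = 11.5 — off by 5.20.

W = (0.00, 0.00) ✓; WV at 75.20° ✓; |WV| = 24.90 ✓; ∠(WV, VF) = 90.00° ✓; |VF| = 17.00 ✓; ∠VFE = 106.6° ✓; |FE| = 20.40 ✓; ∠FEK = 125.7° ✓; |EK| = 9.499 ✓; ∠EKN = 38.60° ✓; |KN| = 16.70 ✗.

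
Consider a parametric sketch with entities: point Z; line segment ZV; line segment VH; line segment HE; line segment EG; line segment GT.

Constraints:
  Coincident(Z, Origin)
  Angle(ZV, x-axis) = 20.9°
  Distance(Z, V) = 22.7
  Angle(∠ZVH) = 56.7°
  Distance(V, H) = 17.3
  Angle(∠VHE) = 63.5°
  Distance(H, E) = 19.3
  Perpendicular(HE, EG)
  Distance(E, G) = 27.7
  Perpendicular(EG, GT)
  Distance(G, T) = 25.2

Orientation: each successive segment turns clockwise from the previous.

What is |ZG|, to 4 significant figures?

31.84

∠VHE = 63.5° gives HE at 141.1° from the x-axis; with |HE| = 19.3, E = (2.471, 3.321). HE is perpendicular to EG, so EG runs at 51.10°; with |EG| = 27.7, G = (19.87, 24.88). Then |ZG| = |G − Z| = 31.84.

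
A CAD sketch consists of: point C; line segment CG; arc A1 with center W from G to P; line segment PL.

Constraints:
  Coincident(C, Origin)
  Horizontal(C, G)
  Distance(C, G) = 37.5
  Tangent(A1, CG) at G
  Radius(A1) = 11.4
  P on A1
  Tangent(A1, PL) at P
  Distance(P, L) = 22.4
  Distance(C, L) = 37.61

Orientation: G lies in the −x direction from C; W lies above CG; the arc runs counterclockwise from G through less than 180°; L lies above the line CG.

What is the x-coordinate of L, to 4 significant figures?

-21.55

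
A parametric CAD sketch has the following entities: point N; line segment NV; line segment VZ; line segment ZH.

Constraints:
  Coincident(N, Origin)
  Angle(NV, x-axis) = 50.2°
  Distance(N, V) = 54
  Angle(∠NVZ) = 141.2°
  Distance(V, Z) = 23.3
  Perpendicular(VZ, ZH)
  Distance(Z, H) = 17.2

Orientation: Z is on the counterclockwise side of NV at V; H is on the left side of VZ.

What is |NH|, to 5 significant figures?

67.468

N is at the origin; NV runs at 50.2° with length 54.0, so V = 54.0·(cos 50.2°, sin 50.2°) = (34.566, 41.487). ∠NVZ = 141.2°, so VZ runs at 50.2° + (180° − 141.2°) = 89.000° from the x-axis; with |VZ| = 23.3, Z = V + 23.3·(cos 89.000°, sin 89.000°) = (34.973, 64.784). VZ ⟂ ZH; with |ZH| = 17.2 on the left of VZ, H = Z + 17.2·(-0.99985, 0.017452) = (17.775, 65.084). Then |NH| = |H − N| = 67.468.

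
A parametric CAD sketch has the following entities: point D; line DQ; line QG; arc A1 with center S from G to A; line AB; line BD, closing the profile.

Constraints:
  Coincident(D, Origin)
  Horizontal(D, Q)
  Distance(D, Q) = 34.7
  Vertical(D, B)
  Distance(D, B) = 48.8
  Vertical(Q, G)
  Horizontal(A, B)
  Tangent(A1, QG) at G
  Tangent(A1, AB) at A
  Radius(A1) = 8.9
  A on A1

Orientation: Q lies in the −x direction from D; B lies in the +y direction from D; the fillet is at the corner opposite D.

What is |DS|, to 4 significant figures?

47.51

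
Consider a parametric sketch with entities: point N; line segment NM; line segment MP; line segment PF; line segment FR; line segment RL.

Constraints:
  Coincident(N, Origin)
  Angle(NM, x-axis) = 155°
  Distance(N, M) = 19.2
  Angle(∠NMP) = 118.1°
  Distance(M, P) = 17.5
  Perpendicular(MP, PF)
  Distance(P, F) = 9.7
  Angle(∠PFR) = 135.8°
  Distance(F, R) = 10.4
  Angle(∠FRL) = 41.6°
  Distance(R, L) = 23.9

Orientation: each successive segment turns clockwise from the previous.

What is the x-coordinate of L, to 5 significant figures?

-24.724

N is at the origin; NM runs at 155.0° with length 19.2, so M = (-17.401, 8.1143). ∠NMP = 118.1° gives MP at 93.100° from the x-axis; with |MP| = 17.5, P = (-18.347, 25.589). MP is perpendicular to PF, so PF runs at 3.1000°; with |PF| = 9.7, F = (-8.6617, 26.113). ∠PFR = 135.8° gives FR at -41.100° from the x-axis; with |FR| = 10.4, R = (-0.82462, 19.277). ∠FRL = 41.6° gives RL at -179.50° from the x-axis; with |RL| = 23.9, L = (-24.724, 19.068). So L.x = -24.724.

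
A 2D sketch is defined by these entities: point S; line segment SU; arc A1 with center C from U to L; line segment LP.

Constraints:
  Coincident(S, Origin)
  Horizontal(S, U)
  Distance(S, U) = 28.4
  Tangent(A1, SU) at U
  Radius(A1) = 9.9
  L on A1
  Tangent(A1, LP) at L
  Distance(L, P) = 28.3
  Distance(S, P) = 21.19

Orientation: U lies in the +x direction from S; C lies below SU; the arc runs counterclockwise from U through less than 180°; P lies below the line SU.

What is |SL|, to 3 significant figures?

22.0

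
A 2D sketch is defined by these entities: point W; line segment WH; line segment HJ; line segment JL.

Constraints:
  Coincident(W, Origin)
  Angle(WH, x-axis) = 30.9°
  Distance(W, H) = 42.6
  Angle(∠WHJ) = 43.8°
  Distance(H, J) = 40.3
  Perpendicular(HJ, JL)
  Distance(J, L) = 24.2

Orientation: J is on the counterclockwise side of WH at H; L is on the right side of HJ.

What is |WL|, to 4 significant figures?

54.53

W is at the origin; WH runs at 30.9° with length 42.6, so H = 42.6·(cos 30.9°, sin 30.9°) = (36.55, 21.88). ∠WHJ = 43.8°, so HJ runs at 30.9° + (180° − 43.8°) = 167.1° from the x-axis; with |HJ| = 40.3, J = H + 40.3·(cos 167.1°, sin 167.1°) = (-2.729, 30.87). HJ is perpendicular to JL; with |JL| = 24.2 on the right of HJ, L = J + 24.2·(0.2233, 0.9748) = (2.673, 54.46). Then |WL| = |L − W| = 54.53.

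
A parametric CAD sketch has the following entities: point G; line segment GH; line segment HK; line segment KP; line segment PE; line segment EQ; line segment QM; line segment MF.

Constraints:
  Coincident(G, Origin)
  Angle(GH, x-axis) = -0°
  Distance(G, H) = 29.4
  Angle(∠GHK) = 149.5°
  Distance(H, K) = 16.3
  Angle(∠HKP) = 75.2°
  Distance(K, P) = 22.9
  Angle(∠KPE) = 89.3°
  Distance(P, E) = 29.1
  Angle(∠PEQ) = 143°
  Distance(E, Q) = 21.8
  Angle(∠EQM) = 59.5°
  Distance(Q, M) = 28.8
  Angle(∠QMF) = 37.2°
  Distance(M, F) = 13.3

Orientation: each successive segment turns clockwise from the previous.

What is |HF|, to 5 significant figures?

12.146

G is at the origin; GH runs at -0.0° with length 29.4, so H = (29.400, 0.0000). ∠GHK = 149.5° gives HK at -30.500° from the x-axis; with |HK| = 16.3, K = (43.445, -8.2729). ∠HKP = 75.2° gives KP at -135.30° from the x-axis; with |KP| = 22.9, P = (27.167, -24.381). ∠KPE = 89.3° gives PE at 134.00° from the x-axis; with |PE| = 29.1, E = (6.9527, -3.4478). ∠PEQ = 143.0° gives EQ at 97.000° from the x-axis; with |EQ| = 21.8, Q = (4.2959, 18.190). ∠EQM = 59.5° gives QM at -23.500° from the x-axis; with |QM| = 28.8, M = (30.707, 6.7057). ∠QMF = 37.2° gives MF at -166.30° from the x-axis; with |MF| = 13.3, F = (17.786, 3.5558). Then |HF| = |F − H| = 12.146.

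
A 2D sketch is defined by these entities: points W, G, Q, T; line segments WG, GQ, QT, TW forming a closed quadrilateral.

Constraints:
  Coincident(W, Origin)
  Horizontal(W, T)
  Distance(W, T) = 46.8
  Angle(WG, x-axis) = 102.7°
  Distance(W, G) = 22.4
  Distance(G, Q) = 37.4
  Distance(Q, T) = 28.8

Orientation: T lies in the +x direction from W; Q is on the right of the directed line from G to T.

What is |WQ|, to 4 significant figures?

20.12

Checks: |GQ| = 37.40 ✓; |QT| = 28.80 ✓.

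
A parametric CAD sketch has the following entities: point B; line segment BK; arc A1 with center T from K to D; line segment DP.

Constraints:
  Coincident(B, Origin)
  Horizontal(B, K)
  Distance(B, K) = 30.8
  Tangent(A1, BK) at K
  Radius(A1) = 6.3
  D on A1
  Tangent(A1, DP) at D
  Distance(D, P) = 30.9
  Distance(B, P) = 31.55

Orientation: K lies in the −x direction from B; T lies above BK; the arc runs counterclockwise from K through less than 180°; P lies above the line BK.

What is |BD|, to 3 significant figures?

25.5

Checks: |BK| = 30.80 ✓; |TD| = 6.300 ✓; ∠(TD, DP) = 90.00° ✓; |DP| = 30.90 ✓; |BP| = 31.55 ✓.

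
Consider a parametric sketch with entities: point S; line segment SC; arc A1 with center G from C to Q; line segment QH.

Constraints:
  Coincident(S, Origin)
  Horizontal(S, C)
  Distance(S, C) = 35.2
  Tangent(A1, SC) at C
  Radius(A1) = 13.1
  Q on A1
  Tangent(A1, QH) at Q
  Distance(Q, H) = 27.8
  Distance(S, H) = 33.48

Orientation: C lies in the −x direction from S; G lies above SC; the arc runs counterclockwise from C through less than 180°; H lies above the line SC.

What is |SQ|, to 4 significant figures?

24.61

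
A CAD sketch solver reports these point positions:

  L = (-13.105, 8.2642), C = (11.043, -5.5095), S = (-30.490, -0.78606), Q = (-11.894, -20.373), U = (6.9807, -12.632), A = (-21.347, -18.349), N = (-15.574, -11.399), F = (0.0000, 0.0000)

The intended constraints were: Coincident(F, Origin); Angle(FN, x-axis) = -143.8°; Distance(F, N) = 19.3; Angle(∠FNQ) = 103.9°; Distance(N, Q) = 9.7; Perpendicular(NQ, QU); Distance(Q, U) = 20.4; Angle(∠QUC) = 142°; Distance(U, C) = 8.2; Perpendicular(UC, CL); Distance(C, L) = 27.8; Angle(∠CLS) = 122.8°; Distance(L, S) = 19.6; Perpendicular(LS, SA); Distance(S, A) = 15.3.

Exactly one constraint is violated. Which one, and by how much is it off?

Distance(S, A) = 15.3 — off by 4.50.

F = (0.00, 0.00) ✓; FN at -143.8° ✓; |FN| = 19.30 ✓; ∠FNQ = 103.9° ✓; |NQ| = 9.699 ✓; ∠(NQ, QU) = 90.00° ✓; |QU| = 20.40 ✓; ∠QUC = 142.0° ✓; |UC| = 8.200 ✓; ∠(UC, CL) = 90.00° ✓; |CL| = 27.80 ✓; ∠CLS = 122.8° ✓; |LS| = 19.60 ✓; ∠(LS, SA) = 90.00° ✓; |SA| = 19.80 ✗.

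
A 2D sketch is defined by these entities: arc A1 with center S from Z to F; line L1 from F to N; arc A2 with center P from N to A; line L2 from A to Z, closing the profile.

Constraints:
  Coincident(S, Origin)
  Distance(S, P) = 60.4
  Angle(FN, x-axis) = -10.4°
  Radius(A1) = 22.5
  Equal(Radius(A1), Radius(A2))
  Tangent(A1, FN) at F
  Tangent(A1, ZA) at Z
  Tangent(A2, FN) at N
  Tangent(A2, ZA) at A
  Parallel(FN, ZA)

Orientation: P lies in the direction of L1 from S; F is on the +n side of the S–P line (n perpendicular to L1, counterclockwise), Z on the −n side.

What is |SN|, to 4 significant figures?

64.45

The slot axis is L1's direction at -10.4°, so u = (cos -10.4°, sin -10.4°) = (0.9836, -0.1805) and n = (−sin -10.4°, cos -10.4°) = (0.1805, 0.9836). S is at the origin and P lies 60.4 along u from S, so P = 60.4·u = (59.41, -10.90). Tangency of A1 to both parallel lines with radius 22.5 puts F and Z at S ± 22.5·n: F = (4.062, 22.13), Z = (-4.062, -22.13). Equal radii place N and A the same way about P: N = P + 22.5·n = (63.47, 11.23), A = P − 22.5·n = (55.35, -33.03). Then |SN| = |N − S| = 64.45.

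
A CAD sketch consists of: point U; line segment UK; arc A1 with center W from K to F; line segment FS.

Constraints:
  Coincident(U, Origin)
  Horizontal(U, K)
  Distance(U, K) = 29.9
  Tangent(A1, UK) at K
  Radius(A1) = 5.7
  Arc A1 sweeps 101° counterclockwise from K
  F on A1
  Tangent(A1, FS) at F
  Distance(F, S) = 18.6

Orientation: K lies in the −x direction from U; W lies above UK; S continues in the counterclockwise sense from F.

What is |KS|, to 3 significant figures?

25.1

U is at the origin; U and K share the same y with |UK| = 29.9 and K on the −x side, so K = (-29.9, 0.00). A1 meets UK tangentially, so WK is at right angles to UK, so W = K + (0, 5.7) = (-29.9, 5.70). On A1, K sits at bearing -90° from W; a 101° counterclockwise sweep puts F at bearing 11°, so F = W + 5.7·(cos 11°, sin 11°) = (-24.3, 6.79). Tangency of A1 to FS means the radius WF is perpendicular to FS, so FS runs along (−sin 11°, cos 11°); with |FS| = 18.6, S = (-27.9, 25.0). Then |KS| = |S − K| = 25.1.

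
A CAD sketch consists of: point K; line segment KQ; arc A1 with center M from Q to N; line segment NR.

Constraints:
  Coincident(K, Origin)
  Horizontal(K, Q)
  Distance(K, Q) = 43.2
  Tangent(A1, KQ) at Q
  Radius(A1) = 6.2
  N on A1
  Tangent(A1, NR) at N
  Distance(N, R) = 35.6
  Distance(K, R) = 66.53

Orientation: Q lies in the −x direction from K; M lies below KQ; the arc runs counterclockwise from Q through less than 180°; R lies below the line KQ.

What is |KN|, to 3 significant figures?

49.7

Checks: |MQ| = 6.200 ✓; |MN| = 6.200 ✓; ∠(MN, NR) = 90.00° ✓; |NR| = 35.60 ✓; |KR| = 66.53 ✓.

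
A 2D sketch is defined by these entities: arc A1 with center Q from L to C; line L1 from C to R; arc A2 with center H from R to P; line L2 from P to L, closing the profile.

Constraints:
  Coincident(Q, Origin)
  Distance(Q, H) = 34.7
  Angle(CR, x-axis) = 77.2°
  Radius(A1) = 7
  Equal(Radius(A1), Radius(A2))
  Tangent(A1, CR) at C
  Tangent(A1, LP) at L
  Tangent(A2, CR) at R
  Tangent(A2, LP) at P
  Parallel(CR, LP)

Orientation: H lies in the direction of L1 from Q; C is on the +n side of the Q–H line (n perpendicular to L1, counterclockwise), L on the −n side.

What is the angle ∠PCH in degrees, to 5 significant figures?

10.567°

The slot axis is L1's direction at 77.2°, so u = (cos 77.2°, sin 77.2°) = (0.22155, 0.97515) and n = (−sin 77.2°, cos 77.2°) = (-0.97515, 0.22155). Q is at the origin and H lies 34.7 along u from Q, so H = 34.7·u = (7.6877, 33.838). Tangency of A1 to both parallel lines with radius 7.0 puts C and L at Q ± 7.0·n: C = (-6.8260, 1.5508), L = (6.8260, -1.5508). Equal radii place R and P the same way about H: R = H + 7.0·n = (0.86169, 35.389), P = H − 7.0·n = (14.514, 32.287). Then cos ∠PCH = CP·CH / (|CP||CH|), giving 10.567°.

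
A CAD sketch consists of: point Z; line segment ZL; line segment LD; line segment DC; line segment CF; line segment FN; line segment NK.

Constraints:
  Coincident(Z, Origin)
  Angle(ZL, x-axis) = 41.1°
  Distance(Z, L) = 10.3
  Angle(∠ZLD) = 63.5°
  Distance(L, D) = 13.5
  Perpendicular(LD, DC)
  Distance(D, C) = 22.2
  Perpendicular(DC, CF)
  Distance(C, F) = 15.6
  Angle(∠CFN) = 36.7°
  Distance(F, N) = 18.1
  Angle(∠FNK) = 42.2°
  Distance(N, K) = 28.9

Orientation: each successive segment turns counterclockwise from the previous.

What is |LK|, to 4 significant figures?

40.33

Z is at the origin; ZL runs at 41.1° with length 10.3, so L = (7.762, 6.771). ∠ZLD = 63.5° gives LD at 157.6° from the x-axis; with |LD| = 13.5, D = (-4.720, 11.92). LD is perpendicular to DC, so DC runs at -112.4°; with |DC| = 22.2, C = (-13.18, -8.610). DC is perpendicular to CF, so CF runs at -22.40°; with |CF| = 15.6, F = (1.243, -14.55). ∠CFN = 36.7° gives FN at 120.9° from the x-axis; with |FN| = 18.1, N = (-8.052, 0.9768). ∠FNK = 42.2° gives NK at -101.3° from the x-axis; with |NK| = 28.9, K = (-13.71, -27.36). Then |LK| = |K − L| = 40.33.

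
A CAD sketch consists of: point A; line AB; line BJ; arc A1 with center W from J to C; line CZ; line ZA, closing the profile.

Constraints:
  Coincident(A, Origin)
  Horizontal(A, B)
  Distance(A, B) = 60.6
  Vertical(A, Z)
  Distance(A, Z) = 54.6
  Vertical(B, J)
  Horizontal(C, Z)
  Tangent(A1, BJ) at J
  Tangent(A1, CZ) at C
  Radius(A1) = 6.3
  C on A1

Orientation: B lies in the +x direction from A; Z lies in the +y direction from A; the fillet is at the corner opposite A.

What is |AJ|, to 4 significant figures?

77.49

The virtual corner opposite A is at (60.60, 54.60). The tangent condition forces WJ to be normal to BJ and tangency of A1 to CZ means the radius WC is perpendicular to CZ, with radius 6.3, so the center W sits 6.3 in from both sides at W = (54.30, 48.30). That places the tangent points at J = (60.60, 48.30) on BJ and C = (54.30, 54.60) on CZ. Then |AJ| = |J − A| = 77.49.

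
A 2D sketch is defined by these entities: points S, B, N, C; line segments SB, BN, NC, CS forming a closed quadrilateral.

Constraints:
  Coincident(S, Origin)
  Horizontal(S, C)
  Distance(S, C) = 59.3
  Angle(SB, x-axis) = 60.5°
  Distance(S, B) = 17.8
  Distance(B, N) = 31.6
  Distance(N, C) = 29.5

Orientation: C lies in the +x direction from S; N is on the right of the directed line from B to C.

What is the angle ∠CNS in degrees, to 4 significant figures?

152.5°

Checks: |BN| = 31.60 ✓; |NC| = 29.50 ✓.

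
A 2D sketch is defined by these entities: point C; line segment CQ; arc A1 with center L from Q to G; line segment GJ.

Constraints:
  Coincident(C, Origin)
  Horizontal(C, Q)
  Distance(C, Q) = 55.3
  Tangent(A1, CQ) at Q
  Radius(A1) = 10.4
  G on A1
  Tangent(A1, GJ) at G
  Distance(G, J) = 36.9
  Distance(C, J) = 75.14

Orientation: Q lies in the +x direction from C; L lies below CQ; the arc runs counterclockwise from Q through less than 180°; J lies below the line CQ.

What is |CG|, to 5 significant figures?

47.471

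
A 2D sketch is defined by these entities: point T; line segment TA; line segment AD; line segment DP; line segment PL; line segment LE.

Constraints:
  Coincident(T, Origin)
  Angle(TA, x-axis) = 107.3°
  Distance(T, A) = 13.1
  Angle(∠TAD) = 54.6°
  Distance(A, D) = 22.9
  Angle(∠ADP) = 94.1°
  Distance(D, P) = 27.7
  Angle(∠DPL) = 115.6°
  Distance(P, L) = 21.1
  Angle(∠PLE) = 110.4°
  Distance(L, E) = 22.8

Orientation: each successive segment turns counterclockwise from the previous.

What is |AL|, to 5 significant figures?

38.643

∠ADP = 94.1° gives DP at -41.400° from the x-axis; with |DP| = 27.7, P = (3.0053, -24.027). ∠DPL = 115.6° gives PL at 23.000° from the x-axis; with |PL| = 21.1, L = (22.428, -15.783). Then |AL| = |L − A| = 38.643.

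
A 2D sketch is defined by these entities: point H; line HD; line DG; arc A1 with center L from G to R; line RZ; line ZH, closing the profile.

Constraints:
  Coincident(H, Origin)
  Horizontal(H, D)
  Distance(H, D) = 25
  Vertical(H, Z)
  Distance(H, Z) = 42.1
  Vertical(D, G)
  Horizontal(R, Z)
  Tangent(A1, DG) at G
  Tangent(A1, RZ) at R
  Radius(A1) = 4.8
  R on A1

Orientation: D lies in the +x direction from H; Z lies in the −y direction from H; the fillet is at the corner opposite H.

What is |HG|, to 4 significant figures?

44.90

H is at the origin; HD is horizontal with |HD| = 25.0 and D on the +x side, so D = (25.00, 0.000). H and Z share the same x with |HZ| = 42.1 and Z on the −y side, so Z = (0.000, -42.10). The virtual corner opposite H is at (25.00, -42.10). Tangency of A1 to DG means the radius LG is perpendicular to DG and tangency of A1 to RZ means the radius LR is perpendicular to RZ, with radius 4.8, so the center L sits 4.8 in from both sides at L = (20.20, -37.30). That places the tangent points at G = (25.00, -37.30) on DG and R = (20.20, -42.10) on RZ. Then |HG| = |G − H| = 44.90.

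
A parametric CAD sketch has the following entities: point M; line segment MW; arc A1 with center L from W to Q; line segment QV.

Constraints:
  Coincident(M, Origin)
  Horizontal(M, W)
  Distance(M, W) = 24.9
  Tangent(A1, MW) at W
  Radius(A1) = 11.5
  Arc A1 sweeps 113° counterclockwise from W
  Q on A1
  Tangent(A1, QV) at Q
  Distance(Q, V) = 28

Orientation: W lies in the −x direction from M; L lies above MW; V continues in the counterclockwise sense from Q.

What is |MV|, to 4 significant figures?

48.81

M is at the origin; MW is horizontal with |MW| = 24.9 and W on the −x side, so W = (-24.90, 0.000). A1 meets MW tangentially, so LW is at right angles to MW, so L = W + (0, 11.5) = (-24.90, 11.50). On A1, W sits at bearing -90° from L; a 113° counterclockwise sweep puts Q at bearing 23°, so Q = L + 11.5·(cos 23°, sin 23°) = (-14.31, 15.99). The tangent condition forces LQ to be normal to QV, so QV runs along (−sin 23°, cos 23°); with |QV| = 28.0, V = (-25.25, 41.77). Then |MV| = |V − M| = 48.81.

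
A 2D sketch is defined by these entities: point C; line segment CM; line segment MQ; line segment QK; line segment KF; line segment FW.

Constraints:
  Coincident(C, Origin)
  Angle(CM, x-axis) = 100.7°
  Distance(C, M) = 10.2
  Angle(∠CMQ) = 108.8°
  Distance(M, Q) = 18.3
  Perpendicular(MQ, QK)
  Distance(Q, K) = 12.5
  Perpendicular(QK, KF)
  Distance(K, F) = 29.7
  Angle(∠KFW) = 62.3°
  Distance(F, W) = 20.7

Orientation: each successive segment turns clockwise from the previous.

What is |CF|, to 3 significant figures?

8.60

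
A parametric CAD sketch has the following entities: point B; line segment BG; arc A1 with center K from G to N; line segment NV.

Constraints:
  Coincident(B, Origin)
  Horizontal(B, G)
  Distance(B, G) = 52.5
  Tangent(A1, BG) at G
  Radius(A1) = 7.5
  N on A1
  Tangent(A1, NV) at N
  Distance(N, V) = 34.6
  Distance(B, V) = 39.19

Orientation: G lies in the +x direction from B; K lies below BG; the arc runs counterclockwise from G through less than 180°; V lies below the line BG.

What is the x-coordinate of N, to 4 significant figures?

46.61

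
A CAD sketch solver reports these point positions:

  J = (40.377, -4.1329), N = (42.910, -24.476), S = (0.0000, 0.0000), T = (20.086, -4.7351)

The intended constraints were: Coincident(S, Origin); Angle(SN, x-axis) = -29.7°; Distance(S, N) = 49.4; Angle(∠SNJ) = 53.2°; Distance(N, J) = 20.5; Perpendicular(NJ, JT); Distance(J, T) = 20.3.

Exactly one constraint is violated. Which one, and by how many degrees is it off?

Perpendicular(NJ, JT) — off by 5.40°.

S = (0.00, 0.00) ✓; SN at -29.70° ✓; |SN| = 49.40 ✓; ∠SNJ = 53.20° ✓; |NJ| = 20.50 ✓; ∠(NJ, JT) = 84.60° ✗; |JT| = 20.30 ✓.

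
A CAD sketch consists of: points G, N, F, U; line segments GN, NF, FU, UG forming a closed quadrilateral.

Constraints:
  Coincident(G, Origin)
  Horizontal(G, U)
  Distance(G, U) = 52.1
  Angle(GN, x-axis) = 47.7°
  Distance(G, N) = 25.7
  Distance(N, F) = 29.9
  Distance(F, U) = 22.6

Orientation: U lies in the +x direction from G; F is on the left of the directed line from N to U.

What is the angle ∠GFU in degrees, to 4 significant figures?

77.84°

G is at the origin; GU is horizontal with |GU| = 52.1 and U in +x, so U = (52.1, 0). GN runs at 47.7° with |GN| = 25.7, so N = (17.30, 19.01). F is determined by |NF| = 29.9 and |FU| = 22.6 together: it lies at the intersection of circle(N, 29.9) and circle(U, 22.6). With |NU| = 39.66, the foot of the radical line on NU is 24.66 from N and the perpendicular offset is √(29.9² − 24.66²) = 16.91. Taking the left-of-NU solution: F = (47.04, 22.03).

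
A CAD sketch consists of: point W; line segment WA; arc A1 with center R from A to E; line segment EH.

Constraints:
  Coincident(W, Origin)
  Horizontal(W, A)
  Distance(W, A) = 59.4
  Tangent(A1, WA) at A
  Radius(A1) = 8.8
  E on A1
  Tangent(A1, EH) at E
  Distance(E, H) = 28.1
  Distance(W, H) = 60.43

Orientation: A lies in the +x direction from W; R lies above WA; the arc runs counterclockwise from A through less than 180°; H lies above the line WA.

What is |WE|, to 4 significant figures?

67.76

W is at the origin; W and A share the same y with |WA| = 59.4 and A on the +x side, so A = (59.40, 0.000). The tangent condition forces RA to be normal to WA, so R = A + (0, 8.8) = (59.40, 8.800). Since RE ⟂ EH (tangency), |RH| = √(8.8² + 28.1²) = 29.45 regardless of where E sits on A1. So H lies on both circle(W, 60.43) and circle(R, 29.45); the above-WA intersection is H = (48.44, 36.13). E is the foot of the tangent from H: E = (66.22, 14.37).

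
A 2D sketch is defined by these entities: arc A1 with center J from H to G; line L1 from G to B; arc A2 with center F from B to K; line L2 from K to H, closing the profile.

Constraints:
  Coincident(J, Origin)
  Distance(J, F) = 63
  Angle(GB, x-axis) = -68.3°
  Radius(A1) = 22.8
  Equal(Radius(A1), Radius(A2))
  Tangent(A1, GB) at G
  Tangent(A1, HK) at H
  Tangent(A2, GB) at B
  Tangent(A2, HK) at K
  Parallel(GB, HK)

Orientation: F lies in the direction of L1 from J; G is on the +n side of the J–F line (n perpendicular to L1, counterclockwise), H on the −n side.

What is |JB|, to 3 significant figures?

67.0

The slot axis is L1's direction at -68.3°, so u = (cos -68.3°, sin -68.3°) = (0.370, -0.929) and n = (−sin -68.3°, cos -68.3°) = (0.929, 0.370). J is at the origin and F lies 63.0 along u from J, so F = 63.0·u = (23.3, -58.5). Tangency of A1 to both parallel lines with radius 22.8 puts G and H at J ± 22.8·n: G = (21.2, 8.43), H = (-21.2, -8.43). Equal radii place B and K the same way about F: B = F + 22.8·n = (44.5, -50.1), K = F − 22.8·n = (2.11, -67.0). Then |JB| = |B − J| = 67.0.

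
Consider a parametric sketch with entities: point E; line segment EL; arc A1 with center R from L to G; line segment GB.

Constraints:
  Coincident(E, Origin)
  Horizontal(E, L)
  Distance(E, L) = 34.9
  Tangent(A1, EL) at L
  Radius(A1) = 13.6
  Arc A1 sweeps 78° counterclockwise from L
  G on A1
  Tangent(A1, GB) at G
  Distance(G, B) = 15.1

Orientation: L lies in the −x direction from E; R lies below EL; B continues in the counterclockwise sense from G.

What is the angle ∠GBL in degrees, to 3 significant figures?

20.8°

On A1, L sits at bearing 90° from R; a 78° counterclockwise sweep puts G at bearing 168°, so G = R + 13.6·(cos 168°, sin 168°) = (-48.2, -10.8). A1 meets GB tangentially, so RG is at right angles to GB, so GB runs along (−sin 168°, cos 168°); with |GB| = 15.1, B = (-51.3, -25.5). Then cos ∠GBL = BG·BL / (|BG||BL|), giving 20.8°.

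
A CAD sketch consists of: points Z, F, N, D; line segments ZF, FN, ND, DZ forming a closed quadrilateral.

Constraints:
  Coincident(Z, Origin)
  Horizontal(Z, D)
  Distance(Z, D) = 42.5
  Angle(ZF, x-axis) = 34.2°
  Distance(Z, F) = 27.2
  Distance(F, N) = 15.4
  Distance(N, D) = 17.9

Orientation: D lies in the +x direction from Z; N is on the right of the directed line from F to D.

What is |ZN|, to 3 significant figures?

24.6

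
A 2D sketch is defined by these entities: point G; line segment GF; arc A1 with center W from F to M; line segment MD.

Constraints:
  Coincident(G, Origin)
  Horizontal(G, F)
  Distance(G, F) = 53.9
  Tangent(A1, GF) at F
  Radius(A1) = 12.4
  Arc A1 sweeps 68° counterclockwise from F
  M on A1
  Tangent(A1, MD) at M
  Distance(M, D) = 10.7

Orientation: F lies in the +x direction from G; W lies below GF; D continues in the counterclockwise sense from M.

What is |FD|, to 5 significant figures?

23.513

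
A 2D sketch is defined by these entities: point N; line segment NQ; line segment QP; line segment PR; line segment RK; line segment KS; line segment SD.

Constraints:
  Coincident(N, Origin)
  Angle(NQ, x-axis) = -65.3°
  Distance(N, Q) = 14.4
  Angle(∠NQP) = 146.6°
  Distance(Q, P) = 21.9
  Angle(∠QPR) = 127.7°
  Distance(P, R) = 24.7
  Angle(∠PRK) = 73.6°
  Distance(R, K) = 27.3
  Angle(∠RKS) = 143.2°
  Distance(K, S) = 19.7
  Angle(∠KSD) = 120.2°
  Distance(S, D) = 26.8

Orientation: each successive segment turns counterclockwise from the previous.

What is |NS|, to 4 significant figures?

16.91

N is at the origin; NQ runs at -65.3° with length 14.4, so Q = (6.017, -13.08). ∠NQP = 146.6° gives QP at -31.90° from the x-axis; with |QP| = 21.9, P = (24.61, -24.66). ∠QPR = 127.7° gives PR at 20.40° from the x-axis; with |PR| = 24.7, R = (47.76, -16.05). ∠PRK = 73.6° gives RK at 126.8° from the x-axis; with |RK| = 27.3, K = (31.41, 5.814). ∠RKS = 143.2° gives KS at 163.6° from the x-axis; with |KS| = 19.7, S = (12.51, 11.38). Then |NS| = |S − N| = 16.91.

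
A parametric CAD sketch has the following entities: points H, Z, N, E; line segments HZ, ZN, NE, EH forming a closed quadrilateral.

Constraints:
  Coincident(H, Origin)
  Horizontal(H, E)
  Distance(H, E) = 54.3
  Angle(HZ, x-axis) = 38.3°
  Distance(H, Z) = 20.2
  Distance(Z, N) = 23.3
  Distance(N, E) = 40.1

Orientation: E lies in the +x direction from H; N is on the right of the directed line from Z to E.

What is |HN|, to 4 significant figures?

19.02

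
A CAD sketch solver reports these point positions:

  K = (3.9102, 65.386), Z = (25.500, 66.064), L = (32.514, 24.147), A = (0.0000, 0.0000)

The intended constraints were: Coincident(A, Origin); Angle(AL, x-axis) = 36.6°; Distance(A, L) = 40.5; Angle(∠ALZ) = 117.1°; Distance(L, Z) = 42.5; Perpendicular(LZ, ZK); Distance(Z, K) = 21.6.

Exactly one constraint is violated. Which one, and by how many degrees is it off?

Perpendicular(LZ, ZK) — off by 7.70°.

A = (0.00, 0.00) ✓; AL at 36.60° ✓; |AL| = 40.50 ✓; ∠ALZ = 117.1° ✓; |LZ| = 42.50 ✓; ∠(LZ, ZK) = 82.30° ✗; |ZK| = 21.60 ✓.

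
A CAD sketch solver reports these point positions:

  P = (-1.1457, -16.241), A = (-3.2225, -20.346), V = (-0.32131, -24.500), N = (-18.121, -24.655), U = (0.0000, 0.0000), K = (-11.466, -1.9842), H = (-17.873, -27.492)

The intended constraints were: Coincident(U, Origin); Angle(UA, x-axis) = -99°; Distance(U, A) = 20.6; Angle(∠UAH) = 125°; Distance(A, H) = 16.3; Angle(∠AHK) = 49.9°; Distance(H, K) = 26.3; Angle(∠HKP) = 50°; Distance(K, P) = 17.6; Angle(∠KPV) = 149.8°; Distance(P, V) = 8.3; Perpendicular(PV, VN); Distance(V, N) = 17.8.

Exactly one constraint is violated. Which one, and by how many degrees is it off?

Perpendicular(PV, VN) — off by 5.20°.

U = (0.00, 0.00) ✓; UA at -99.00° ✓; |UA| = 20.60 ✓; ∠UAH = 125.0° ✓; |AH| = 16.30 ✓; ∠AHK = 49.90° ✓; |HK| = 26.30 ✓; ∠HKP = 50.00° ✓; |KP| = 17.60 ✓; ∠KPV = 149.8° ✓; |PV| = 8.300 ✓; ∠(PV, VN) = 95.20° ✗; |VN| = 17.80 ✓.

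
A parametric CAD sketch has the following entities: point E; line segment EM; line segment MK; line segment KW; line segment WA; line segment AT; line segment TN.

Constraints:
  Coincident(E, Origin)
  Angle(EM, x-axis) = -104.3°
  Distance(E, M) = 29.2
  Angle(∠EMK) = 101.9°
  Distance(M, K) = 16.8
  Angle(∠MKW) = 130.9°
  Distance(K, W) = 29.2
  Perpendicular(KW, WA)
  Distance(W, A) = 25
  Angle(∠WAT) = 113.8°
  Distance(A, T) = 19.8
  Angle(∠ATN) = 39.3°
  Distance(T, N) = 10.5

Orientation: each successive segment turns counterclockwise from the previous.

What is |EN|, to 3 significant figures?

15.4

E is at the origin; EM runs at -104.3° with length 29.2, so M = (-7.21, -28.3). ∠EMK = 101.9° gives MK at -26.2° from the x-axis; with |MK| = 16.8, K = (7.86, -35.7). ∠MKW = 130.9° gives KW at 22.9° from the x-axis; with |KW| = 29.2, W = (34.8, -24.4). The perpendicularity gives WA at right angles to KW, so WA runs at 113°; with |WA| = 25.0, A = (25.0, -1.32). ∠WAT = 113.8° gives AT at 179° from the x-axis; with |AT| = 19.8, T = (5.23, -1.01). ∠ATN = 39.3° gives TN at -40.2° from the x-axis; with |TN| = 10.5, N = (13.3, -7.79). Then |EN| = |N − E| = 15.4.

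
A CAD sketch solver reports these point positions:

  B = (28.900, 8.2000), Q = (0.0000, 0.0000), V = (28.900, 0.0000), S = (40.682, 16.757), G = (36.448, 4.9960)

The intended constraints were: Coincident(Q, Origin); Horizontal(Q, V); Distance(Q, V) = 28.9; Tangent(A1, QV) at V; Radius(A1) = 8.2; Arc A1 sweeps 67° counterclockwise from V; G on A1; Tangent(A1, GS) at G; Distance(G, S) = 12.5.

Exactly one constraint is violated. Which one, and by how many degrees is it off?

Tangent(A1, GS) at G — off by 3.20°.

Q = (0.00, 0.00) ✓; Q.y = 0.00, V.y = 0.00 ✓; |QV| = 28.90 ✓; ∠(BV, VQ) = 90.00° ✓; |BV| = 8.200 ✓; bearing(B→G) − bearing(B→V) = 67.00° ✓; |BG| = 8.200 ✓; ∠(BG, GS) = 86.80° ✗; |GS| = 12.50 ✓.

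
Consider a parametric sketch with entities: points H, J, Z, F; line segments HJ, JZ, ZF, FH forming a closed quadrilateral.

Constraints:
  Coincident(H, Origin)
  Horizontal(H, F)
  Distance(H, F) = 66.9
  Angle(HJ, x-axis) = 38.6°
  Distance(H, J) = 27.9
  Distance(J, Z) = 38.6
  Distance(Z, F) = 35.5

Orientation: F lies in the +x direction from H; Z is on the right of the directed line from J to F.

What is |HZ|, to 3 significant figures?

40.8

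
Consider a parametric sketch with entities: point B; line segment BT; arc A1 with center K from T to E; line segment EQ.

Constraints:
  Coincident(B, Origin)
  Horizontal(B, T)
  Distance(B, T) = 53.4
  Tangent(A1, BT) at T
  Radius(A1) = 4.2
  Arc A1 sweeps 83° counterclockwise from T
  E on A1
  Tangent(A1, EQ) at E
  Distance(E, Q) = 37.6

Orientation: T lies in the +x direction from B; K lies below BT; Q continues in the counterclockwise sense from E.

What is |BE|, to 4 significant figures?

49.37

A1 meets BT tangentially, so KT is at right angles to BT, so K = T + (0, -4.2) = (53.40, -4.200). On A1, T sits at bearing 90° from K; an 83° counterclockwise sweep puts E at bearing 173°, so E = K + 4.2·(cos 173°, sin 173°) = (49.23, -3.688). Then |BE| = |E − B| = 49.37.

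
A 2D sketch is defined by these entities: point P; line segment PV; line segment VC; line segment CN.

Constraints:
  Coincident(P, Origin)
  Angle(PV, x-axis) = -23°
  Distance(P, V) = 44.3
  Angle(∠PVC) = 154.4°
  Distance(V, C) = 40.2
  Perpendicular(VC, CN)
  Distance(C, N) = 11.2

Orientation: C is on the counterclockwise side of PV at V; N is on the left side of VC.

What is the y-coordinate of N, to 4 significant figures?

-4.297

P is at the origin; PV runs at -23.0° with length 44.3, so V = 44.3·(cos -23.0°, sin -23.0°) = (40.78, -17.31). ∠PVC = 154.4°, so VC runs at -23.0° + (180° − 154.4°) = 2.600° from the x-axis; with |VC| = 40.2, C = V + 40.2·(cos 2.600°, sin 2.600°) = (80.94, -15.49). VC is perpendicular to CN; with |CN| = 11.2 on the left of VC, N = C + 11.2·(-0.04536, 0.9990) = (80.43, -4.297). So N.y = -4.297.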